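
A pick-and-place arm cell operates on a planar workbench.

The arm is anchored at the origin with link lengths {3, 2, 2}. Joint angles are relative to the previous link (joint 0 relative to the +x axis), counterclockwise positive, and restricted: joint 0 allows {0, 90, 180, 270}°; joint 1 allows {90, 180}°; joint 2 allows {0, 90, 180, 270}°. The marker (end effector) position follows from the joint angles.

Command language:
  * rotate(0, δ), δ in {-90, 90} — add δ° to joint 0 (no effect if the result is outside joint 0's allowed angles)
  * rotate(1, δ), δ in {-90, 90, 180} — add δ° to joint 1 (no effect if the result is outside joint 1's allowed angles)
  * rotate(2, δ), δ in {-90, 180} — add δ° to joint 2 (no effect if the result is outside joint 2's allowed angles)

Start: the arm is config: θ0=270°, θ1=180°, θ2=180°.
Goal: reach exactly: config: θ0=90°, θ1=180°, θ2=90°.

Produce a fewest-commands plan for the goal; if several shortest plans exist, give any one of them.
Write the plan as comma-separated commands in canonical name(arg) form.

from: config: θ0=270°, θ1=180°, θ2=180°
[1] after rotate(0, 90): config: θ0=0°, θ1=180°, θ2=180°
[2] after rotate(0, 90): config: θ0=90°, θ1=180°, θ2=180°
[3] after rotate(2, -90): config: θ0=90°, θ1=180°, θ2=90°
nothing shorter than 3 reaches the goal.

rotate(0, 90), rotate(0, 90), rotate(2, -90)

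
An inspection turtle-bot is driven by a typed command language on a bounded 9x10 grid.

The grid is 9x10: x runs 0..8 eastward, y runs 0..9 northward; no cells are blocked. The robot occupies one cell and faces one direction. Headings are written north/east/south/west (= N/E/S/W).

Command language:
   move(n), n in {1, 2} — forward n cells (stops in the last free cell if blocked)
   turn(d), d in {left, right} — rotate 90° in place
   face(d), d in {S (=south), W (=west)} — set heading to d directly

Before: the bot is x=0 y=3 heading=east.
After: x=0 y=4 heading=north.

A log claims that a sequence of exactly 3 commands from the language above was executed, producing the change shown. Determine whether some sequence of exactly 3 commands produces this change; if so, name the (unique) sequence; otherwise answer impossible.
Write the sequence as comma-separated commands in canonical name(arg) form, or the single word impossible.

key: running move(1) before face(W) would end elsewhere — order is forced
begin: x=0 y=3 heading=east
1. face(W) → x=0 y=3 heading=west
2. turn(right) → x=0 y=3 heading=north
3. move(1) → x=0 y=4 heading=north
no rival 3-sequence matches.

face(W), turn(right), move(1)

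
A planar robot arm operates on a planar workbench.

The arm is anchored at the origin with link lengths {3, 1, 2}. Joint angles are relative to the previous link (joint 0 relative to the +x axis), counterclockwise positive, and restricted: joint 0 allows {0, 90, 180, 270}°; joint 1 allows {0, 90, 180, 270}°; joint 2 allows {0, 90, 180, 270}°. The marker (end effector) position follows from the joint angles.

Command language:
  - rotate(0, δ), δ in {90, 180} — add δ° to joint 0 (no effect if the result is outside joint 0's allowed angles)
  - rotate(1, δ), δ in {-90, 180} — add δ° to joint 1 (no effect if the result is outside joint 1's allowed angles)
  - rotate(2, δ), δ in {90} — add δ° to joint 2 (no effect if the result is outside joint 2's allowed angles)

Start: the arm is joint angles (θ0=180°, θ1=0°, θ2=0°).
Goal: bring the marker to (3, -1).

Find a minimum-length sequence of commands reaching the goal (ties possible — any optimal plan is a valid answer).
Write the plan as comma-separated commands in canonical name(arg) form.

begin: joint angles (θ0=180°, θ1=0°, θ2=0°)
1. rotate(1, 180) → joint angles (θ0=180°, θ1=180°, θ2=0°)
2. rotate(2, 90) → joint angles (θ0=180°, θ1=180°, θ2=90°)
3. rotate(2, 90) → joint angles (θ0=180°, θ1=180°, θ2=180°)
4. rotate(1, -90) → joint angles (θ0=180°, θ1=90°, θ2=180°)
5. rotate(0, 180) → joint angles (θ0=0°, θ1=90°, θ2=180°)
shorter routes all fall short; 5 is best.

rotate(1, 180), rotate(2, 90), rotate(2, 90), rotate(1, -90), rotate(0, 180)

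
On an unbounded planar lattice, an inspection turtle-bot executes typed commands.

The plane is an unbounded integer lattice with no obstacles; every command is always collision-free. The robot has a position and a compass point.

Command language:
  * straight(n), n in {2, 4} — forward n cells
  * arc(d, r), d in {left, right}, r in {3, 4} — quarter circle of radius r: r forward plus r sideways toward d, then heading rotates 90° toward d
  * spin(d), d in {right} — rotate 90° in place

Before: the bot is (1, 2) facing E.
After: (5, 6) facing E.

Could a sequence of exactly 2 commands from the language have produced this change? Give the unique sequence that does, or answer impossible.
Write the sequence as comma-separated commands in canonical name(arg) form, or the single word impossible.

key: running spin(right) before arc(left, 4) would end elsewhere — order is forced
t0: (1, 2) facing E
[1] after arc(left, 4): (5, 6) facing N
[2] after spin(right): (5, 6) facing E
no rival 2-sequence matches.

arc(left, 4), spin(right)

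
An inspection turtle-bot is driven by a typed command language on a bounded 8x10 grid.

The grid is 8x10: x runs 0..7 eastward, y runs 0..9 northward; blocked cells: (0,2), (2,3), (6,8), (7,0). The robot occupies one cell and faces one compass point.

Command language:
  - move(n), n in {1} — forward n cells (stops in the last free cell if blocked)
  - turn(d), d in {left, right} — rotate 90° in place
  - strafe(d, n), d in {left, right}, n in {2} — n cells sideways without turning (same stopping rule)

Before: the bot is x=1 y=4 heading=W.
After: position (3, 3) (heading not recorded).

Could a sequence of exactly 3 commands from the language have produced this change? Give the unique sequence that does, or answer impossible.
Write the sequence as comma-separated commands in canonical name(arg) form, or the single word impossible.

key: running move(1) before turn(left) would end elsewhere — order is forced
from: x=1 y=4 heading=W
t=1 turn(left) ⇒ x=1 y=4 heading=S
t=2 strafe(left, 2) ⇒ x=3 y=4 heading=S
t=3 move(1) ⇒ x=3 y=3 heading=S
uniquely the one of 125 3-step routes that fits.

turn(left), strafe(left, 2), move(1)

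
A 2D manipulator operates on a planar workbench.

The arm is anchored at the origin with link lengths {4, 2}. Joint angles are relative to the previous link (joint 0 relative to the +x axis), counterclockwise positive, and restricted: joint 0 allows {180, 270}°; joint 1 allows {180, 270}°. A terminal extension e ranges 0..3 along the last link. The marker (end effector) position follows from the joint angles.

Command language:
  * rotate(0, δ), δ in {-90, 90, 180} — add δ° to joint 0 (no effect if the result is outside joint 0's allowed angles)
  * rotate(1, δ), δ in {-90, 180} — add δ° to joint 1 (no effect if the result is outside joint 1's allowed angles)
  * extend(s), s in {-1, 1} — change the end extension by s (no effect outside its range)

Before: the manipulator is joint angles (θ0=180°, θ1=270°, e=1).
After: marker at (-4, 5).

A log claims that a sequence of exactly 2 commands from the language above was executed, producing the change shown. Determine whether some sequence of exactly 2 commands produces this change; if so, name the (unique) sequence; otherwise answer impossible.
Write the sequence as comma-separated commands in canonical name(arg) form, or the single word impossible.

initial: joint angles (θ0=180°, θ1=270°, e=1)
step 1 (extend(1)): joint angles (θ0=180°, θ1=270°, e=2)
step 2 (extend(1)): joint angles (θ0=180°, θ1=270°, e=3)
all 49 alternatives checked — unique.

extend(1), extend(1)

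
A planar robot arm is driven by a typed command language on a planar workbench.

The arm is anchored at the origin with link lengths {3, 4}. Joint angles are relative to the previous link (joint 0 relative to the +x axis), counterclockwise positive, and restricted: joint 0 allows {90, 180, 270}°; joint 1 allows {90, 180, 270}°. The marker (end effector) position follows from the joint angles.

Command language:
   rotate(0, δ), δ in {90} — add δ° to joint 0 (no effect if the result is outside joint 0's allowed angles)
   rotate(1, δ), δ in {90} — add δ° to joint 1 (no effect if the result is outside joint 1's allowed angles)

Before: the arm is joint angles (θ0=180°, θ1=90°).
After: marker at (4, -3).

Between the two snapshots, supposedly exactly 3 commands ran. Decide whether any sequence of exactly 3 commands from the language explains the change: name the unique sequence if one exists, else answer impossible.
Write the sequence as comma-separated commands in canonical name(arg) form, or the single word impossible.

rotate(0, 90), rotate(0, 90), rotate(0, 90)

start: joint angles (θ0=180°, θ1=90°)
[1] after rotate(0, 90): joint angles (θ0=270°, θ1=90°)
[2] after rotate(0, 90): joint angles (θ0=270°, θ1=90°)
[3] after rotate(0, 90): joint angles (θ0=270°, θ1=90°)
no other 3-command option fits: unique.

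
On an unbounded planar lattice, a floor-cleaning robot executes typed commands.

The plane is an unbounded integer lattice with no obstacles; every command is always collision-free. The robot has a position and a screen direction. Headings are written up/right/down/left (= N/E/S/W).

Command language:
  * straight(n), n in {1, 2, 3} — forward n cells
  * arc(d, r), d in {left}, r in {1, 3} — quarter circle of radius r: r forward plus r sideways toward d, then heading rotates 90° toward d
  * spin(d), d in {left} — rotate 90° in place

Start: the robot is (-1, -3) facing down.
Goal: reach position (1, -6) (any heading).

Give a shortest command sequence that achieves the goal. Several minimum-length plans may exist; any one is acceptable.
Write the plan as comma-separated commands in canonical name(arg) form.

initial: (-1, -3) facing down
t=1 straight(3) ⇒ (-1, -6) facing down
t=2 arc(left, 1) ⇒ (0, -7) facing right
t=3 arc(left, 1) ⇒ (1, -6) facing up
no 2-step plan works, so 3 is optimal.

straight(3), arc(left, 1), arc(left, 1)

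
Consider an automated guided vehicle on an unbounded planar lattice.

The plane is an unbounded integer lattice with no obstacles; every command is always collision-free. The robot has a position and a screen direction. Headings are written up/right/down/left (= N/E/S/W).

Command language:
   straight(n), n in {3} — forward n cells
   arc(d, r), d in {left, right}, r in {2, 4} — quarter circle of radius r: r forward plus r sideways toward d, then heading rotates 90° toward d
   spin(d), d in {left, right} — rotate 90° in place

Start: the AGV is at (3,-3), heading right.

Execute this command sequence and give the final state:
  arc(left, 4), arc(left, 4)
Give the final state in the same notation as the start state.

t0: at (3,-3), heading right
t=1 arc(left, 4) ⇒ at (7,1), heading up
t=2 arc(left, 4) ⇒ at (3,5), heading left

at (3,5), heading left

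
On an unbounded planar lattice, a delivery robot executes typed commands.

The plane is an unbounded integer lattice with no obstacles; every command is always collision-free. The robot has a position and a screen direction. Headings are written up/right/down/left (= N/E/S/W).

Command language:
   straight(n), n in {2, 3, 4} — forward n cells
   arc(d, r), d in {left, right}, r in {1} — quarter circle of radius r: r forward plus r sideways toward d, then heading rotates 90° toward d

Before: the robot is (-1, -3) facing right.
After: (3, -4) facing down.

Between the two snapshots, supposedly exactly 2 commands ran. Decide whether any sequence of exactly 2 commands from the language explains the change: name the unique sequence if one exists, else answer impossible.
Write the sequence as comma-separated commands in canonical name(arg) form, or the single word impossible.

straight(3), arc(right, 1)

key: running arc(right, 1) before straight(3) would end elsewhere — order is forced
from: (-1, -3) facing right
step 1 (straight(3)): (2, -3) facing right
step 2 (arc(right, 1)): (3, -4) facing down
no other 2-command option fits: unique.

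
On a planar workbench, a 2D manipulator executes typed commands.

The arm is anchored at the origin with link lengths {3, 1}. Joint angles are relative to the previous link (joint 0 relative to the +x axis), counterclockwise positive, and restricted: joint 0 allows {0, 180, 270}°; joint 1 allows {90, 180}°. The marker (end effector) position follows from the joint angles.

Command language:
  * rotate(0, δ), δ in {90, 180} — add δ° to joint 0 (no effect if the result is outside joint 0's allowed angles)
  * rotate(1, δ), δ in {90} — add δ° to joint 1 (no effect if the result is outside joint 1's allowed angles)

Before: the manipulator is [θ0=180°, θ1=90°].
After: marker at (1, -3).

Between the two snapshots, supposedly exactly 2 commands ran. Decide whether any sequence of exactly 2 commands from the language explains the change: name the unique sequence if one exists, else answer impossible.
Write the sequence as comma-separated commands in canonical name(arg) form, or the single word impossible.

key: running rotate(0, 180) before rotate(0, 90) would end elsewhere — order is forced
initial: [θ0=180°, θ1=90°]
1. rotate(0, 90) → [θ0=270°, θ1=90°]
2. rotate(0, 180) → [θ0=270°, θ1=90°]
uniquely the one of 9 2-step routes that fits.

rotate(0, 90), rotate(0, 180)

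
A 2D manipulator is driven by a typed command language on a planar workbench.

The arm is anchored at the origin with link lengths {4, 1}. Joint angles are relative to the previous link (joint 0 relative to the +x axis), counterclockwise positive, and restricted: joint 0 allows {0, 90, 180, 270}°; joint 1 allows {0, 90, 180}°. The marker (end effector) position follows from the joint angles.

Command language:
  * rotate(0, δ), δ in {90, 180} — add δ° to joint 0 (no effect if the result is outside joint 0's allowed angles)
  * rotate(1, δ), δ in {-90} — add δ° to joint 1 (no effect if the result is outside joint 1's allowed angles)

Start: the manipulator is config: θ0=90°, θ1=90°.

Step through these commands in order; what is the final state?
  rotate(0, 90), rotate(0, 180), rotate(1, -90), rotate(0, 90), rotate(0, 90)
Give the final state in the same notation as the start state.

config: θ0=180°, θ1=0°

start: config: θ0=90°, θ1=90°
[1] after rotate(0, 90): config: θ0=180°, θ1=90°
[2] after rotate(0, 180): config: θ0=0°, θ1=90°
[3] after rotate(1, -90): config: θ0=0°, θ1=0°
[4] after rotate(0, 90): config: θ0=90°, θ1=0°
[5] after rotate(0, 90): config: θ0=180°, θ1=0°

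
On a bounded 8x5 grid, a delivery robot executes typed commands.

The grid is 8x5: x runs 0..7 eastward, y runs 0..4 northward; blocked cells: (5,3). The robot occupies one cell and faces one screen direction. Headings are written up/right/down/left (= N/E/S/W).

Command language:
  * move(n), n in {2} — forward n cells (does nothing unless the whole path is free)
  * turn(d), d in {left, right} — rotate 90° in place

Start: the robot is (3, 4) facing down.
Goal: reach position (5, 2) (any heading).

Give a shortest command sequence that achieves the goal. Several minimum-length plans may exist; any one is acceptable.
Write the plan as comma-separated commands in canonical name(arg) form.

initial: (3, 4) facing down
t=1 move(2) ⇒ (3, 2) facing down
t=2 turn(left) ⇒ (3, 2) facing right
t=3 move(2) ⇒ (5, 2) facing right
no 2-step plan works, so 3 is optimal.

move(2), turn(left), move(2)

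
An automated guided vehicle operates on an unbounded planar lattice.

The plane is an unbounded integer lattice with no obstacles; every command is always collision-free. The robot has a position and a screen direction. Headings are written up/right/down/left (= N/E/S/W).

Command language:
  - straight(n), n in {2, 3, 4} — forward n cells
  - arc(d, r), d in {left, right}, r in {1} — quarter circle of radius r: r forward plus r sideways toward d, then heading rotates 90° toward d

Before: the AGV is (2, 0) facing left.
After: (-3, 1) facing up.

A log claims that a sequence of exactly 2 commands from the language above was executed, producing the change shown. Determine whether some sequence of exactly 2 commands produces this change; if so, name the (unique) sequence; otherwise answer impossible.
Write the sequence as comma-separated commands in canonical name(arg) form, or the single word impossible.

key: position moved to (-3,1) AND the heading swung to N — translation plus rotation needed
initial: (2, 0) facing left
1. straight(4) → (-2, 0) facing left
2. arc(right, 1) → (-3, 1) facing up
no other 2-command option fits: unique.

straight(4), arc(right, 1)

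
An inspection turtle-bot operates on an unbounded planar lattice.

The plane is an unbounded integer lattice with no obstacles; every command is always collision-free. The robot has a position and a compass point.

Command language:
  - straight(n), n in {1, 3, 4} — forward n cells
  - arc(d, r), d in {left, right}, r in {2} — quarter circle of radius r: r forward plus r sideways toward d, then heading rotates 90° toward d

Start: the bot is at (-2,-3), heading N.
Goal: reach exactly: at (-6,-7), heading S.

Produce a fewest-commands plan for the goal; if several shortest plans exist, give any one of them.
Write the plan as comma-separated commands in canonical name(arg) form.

begin: at (-2,-3), heading N
1. arc(left, 2) → at (-4,-1), heading W
2. arc(left, 2) → at (-6,-3), heading S
3. straight(4) → at (-6,-7), heading S
minimal: 3 command(s), checked below 3.

arc(left, 2), arc(left, 2), straight(4)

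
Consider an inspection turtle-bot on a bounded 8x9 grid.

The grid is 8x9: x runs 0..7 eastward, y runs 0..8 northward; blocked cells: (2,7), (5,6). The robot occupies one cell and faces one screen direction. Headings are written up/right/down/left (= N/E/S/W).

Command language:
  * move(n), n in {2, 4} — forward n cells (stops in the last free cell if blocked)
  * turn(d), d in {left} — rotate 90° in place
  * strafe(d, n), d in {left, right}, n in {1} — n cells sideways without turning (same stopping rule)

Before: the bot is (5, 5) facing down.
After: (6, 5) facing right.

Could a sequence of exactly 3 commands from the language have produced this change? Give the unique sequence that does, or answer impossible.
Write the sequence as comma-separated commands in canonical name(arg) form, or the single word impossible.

strafe(right, 1), turn(left), move(2)

key: order matters: swapping strafe(right, 1) and move(2) lands elsewhere
t0: (5, 5) facing down
step 1 (strafe(right, 1)): (4, 5) facing down
step 2 (turn(left)): (4, 5) facing right
step 3 (move(2)): (6, 5) facing right
no rival 3-sequence matches.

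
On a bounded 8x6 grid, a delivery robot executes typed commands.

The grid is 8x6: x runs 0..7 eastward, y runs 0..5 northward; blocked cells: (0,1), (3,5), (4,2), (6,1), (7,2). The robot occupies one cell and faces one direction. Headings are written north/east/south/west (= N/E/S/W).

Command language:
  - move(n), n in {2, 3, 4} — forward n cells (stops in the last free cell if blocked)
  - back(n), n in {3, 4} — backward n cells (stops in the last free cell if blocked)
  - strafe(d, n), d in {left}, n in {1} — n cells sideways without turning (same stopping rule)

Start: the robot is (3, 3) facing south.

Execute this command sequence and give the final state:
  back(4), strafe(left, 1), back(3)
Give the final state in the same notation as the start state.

start: (3, 3) facing south
1. back(4) → (3, 4) facing south
2. strafe(left, 1) → (4, 4) facing south
3. back(3) → (4, 5) facing south

(4, 5) facing south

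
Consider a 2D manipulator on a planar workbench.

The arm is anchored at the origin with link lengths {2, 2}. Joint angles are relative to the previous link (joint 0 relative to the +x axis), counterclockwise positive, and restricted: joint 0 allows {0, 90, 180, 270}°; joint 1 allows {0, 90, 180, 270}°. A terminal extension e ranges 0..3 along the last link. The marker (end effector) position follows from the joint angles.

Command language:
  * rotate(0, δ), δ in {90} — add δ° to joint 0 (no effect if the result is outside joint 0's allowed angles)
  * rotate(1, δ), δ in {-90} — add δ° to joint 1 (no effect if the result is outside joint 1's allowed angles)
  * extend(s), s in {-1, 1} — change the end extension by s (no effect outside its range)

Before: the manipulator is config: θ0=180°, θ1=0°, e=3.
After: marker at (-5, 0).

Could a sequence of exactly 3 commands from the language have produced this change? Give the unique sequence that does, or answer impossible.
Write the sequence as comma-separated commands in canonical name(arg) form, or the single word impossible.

extend(1), extend(-1), extend(-1)

key: running extend(-1) before extend(1) would end elsewhere — order is forced
begin: config: θ0=180°, θ1=0°, e=3
[1] after extend(1): config: θ0=180°, θ1=0°, e=3
[2] after extend(-1): config: θ0=180°, θ1=0°, e=2
[3] after extend(-1): config: θ0=180°, θ1=0°, e=1
no rival 3-sequence matches.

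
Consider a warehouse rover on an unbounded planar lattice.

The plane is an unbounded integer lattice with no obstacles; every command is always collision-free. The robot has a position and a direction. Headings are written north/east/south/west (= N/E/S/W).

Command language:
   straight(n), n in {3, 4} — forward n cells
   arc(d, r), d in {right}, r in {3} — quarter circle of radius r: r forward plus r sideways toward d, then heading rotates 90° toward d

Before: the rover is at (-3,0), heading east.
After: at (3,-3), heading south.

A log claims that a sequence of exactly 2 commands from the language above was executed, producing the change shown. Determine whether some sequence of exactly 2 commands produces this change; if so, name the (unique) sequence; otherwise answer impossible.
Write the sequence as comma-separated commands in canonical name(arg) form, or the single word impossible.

key: cell and facing (now S) both changed — the 2 commands mix motion and turning
start: at (-3,0), heading east
step 1 (straight(3)): at (0,0), heading east
step 2 (arc(right, 3)): at (3,-3), heading south
uniquely the one of 9 2-step routes that fits.

straight(3), arc(right, 3)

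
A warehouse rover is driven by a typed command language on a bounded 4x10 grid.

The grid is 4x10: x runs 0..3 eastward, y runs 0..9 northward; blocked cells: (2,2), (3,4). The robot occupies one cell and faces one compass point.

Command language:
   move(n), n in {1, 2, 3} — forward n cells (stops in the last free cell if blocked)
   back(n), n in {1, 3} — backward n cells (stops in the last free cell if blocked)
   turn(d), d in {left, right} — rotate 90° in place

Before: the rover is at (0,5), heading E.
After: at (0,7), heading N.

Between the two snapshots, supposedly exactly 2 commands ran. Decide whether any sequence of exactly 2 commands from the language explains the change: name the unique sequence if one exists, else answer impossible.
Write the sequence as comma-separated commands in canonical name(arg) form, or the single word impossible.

key: order matters: swapping turn(left) and move(2) lands elsewhere
begin: at (0,5), heading E
step 1 (turn(left)): at (0,5), heading N
step 2 (move(2)): at (0,7), heading N
all 49 alternatives checked — unique.

turn(left), move(2)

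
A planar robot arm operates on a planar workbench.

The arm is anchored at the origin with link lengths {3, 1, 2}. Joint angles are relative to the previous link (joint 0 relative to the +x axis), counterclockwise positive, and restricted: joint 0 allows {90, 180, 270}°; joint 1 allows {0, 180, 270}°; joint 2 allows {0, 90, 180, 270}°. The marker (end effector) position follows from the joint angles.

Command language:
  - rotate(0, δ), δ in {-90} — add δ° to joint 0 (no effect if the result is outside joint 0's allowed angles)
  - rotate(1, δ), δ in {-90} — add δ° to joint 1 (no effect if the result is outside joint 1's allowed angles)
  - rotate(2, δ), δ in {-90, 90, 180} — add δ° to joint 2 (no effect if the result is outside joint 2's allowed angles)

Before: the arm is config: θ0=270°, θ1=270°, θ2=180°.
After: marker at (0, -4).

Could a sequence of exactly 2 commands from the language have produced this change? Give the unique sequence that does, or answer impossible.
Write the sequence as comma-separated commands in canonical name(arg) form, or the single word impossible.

rotate(1, -90), rotate(1, -90)

from: config: θ0=270°, θ1=270°, θ2=180°
1. rotate(1, -90) → config: θ0=270°, θ1=180°, θ2=180°
2. rotate(1, -90) → config: θ0=270°, θ1=180°, θ2=180°
all 25 alternatives checked — unique.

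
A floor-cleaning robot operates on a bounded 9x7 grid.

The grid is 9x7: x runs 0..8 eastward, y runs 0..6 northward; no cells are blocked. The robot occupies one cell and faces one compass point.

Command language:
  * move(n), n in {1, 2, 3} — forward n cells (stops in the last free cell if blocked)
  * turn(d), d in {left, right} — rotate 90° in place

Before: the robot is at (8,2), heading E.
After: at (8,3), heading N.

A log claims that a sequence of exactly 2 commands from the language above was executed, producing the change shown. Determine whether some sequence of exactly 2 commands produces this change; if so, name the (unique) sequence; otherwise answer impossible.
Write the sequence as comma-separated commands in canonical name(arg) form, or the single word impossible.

turn(left), move(1)

key: position moved to (8,3) AND the heading swung to N — translation plus rotation needed
t0: at (8,2), heading E
step 1 (turn(left)): at (8,2), heading N
step 2 (move(1)): at (8,3), heading N
uniquely the one of 25 2-step routes that fits.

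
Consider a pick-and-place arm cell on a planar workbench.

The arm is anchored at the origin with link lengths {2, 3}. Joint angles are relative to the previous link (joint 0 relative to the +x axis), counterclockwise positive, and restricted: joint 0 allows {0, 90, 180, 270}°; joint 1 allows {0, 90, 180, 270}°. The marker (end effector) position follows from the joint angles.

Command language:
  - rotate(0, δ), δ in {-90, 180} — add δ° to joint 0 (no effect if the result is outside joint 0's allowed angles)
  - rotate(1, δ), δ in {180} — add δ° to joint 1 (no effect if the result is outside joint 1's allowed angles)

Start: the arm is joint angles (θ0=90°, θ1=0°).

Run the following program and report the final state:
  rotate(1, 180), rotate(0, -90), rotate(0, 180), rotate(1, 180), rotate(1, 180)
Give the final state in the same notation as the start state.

initial: joint angles (θ0=90°, θ1=0°)
[1] after rotate(1, 180): joint angles (θ0=90°, θ1=180°)
[2] after rotate(0, -90): joint angles (θ0=0°, θ1=180°)
[3] after rotate(0, 180): joint angles (θ0=180°, θ1=180°)
[4] after rotate(1, 180): joint angles (θ0=180°, θ1=0°)
[5] after rotate(1, 180): joint angles (θ0=180°, θ1=180°)

joint angles (θ0=180°, θ1=180°)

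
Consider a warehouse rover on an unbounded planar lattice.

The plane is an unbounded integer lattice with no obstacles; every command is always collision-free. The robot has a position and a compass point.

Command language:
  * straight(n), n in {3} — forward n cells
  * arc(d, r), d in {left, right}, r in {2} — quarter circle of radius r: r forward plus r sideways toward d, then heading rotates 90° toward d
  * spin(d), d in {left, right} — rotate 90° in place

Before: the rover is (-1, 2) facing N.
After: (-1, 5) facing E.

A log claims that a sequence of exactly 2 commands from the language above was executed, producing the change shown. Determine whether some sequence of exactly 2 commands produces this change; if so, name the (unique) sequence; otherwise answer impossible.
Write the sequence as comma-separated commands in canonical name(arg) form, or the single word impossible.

straight(3), spin(right)

key: running spin(right) before straight(3) would end elsewhere — order is forced
begin: (-1, 2) facing N
step 1 (straight(3)): (-1, 5) facing N
step 2 (spin(right)): (-1, 5) facing E
no rival 2-sequence matches.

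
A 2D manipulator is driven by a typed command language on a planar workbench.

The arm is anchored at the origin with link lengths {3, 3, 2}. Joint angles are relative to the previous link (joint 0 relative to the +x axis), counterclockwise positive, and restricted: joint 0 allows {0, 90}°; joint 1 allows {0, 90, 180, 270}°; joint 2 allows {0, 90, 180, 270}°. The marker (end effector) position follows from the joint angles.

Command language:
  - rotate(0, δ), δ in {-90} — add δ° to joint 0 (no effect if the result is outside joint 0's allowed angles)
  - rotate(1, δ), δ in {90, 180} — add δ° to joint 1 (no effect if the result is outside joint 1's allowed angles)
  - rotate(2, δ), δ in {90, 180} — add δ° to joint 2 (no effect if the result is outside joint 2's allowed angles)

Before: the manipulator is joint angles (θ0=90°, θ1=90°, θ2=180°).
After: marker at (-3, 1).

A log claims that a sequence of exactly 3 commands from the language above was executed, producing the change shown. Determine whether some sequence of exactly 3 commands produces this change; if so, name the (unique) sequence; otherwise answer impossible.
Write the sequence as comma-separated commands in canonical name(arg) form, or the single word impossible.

rotate(2, 90), rotate(2, 90), rotate(2, 90)

initial: joint angles (θ0=90°, θ1=90°, θ2=180°)
step 1 (rotate(2, 90)): joint angles (θ0=90°, θ1=90°, θ2=270°)
step 2 (rotate(2, 90)): joint angles (θ0=90°, θ1=90°, θ2=0°)
step 3 (rotate(2, 90)): joint angles (θ0=90°, θ1=90°, θ2=90°)
no rival 3-sequence matches.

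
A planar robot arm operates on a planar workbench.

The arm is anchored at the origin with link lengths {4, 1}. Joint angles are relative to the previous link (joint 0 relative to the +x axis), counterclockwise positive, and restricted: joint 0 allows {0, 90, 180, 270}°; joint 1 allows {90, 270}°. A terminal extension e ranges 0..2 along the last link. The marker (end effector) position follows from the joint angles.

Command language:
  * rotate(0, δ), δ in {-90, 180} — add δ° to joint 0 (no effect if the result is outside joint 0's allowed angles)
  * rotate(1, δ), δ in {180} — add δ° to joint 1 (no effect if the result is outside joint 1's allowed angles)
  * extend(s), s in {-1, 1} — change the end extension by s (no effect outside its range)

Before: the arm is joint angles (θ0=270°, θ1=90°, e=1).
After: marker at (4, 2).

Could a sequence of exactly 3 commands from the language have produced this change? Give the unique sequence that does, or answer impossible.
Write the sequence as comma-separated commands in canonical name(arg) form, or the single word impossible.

rotate(0, -90), rotate(0, -90), rotate(0, -90)

begin: joint angles (θ0=270°, θ1=90°, e=1)
1. rotate(0, -90) → joint angles (θ0=180°, θ1=90°, e=1)
2. rotate(0, -90) → joint angles (θ0=90°, θ1=90°, e=1)
3. rotate(0, -90) → joint angles (θ0=0°, θ1=90°, e=1)
all 125 alternatives checked — unique.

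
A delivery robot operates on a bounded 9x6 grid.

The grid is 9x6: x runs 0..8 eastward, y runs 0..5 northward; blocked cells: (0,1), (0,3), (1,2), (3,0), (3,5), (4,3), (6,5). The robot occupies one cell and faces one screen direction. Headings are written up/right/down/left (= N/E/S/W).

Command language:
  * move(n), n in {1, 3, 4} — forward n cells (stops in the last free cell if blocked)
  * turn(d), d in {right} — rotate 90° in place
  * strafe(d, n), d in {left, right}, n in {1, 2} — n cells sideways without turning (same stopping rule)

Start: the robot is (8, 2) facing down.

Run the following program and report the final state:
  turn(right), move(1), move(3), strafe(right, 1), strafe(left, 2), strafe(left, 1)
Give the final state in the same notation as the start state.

(4, 0) facing left

start: (8, 2) facing down
step 1 (turn(right)): (8, 2) facing left
step 2 (move(1)): (7, 2) facing left
step 3 (move(3)): (4, 2) facing left
step 4 (strafe(right, 1)): (4, 2) facing left
step 5 (strafe(left, 2)): (4, 0) facing left
step 6 (strafe(left, 1)): (4, 0) facing left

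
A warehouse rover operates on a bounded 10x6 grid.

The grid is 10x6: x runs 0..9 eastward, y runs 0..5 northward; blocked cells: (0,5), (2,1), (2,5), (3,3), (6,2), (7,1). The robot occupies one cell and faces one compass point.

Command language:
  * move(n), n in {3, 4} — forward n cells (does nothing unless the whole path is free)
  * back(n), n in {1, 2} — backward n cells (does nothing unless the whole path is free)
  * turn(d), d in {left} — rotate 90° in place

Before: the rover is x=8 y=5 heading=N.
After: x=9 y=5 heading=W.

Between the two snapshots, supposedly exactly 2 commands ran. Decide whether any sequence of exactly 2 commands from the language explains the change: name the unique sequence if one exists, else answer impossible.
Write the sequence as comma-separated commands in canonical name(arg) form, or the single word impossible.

turn(left), back(1)

key: order matters: swapping turn(left) and back(1) lands elsewhere
t0: x=8 y=5 heading=N
1. turn(left) → x=8 y=5 heading=W
2. back(1) → x=9 y=5 heading=W
no other 2-command option fits: unique.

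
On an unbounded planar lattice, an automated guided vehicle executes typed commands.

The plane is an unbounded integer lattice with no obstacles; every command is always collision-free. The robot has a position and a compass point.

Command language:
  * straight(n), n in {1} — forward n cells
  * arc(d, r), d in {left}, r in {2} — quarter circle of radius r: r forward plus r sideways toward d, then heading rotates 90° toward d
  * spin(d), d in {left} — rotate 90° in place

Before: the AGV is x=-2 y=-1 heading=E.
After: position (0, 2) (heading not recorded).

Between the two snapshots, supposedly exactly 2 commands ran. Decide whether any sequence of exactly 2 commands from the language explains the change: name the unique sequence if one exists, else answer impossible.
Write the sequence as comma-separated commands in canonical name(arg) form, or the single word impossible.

arc(left, 2), straight(1)

key: order matters: swapping arc(left, 2) and straight(1) lands elsewhere
start: x=-2 y=-1 heading=E
1. arc(left, 2) → x=0 y=1 heading=N
2. straight(1) → x=0 y=2 heading=N
uniquely the one of 9 2-step routes that fits.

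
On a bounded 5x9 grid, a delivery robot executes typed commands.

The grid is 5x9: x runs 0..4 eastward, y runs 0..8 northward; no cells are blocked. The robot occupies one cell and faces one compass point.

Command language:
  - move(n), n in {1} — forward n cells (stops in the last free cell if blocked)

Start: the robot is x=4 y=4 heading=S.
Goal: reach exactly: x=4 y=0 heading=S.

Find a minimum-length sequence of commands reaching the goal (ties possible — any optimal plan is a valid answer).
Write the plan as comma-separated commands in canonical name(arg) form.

move(1), move(1), move(1), move(1)

from: x=4 y=4 heading=S
1. move(1) → x=4 y=3 heading=S
2. move(1) → x=4 y=2 heading=S
3. move(1) → x=4 y=1 heading=S
4. move(1) → x=4 y=0 heading=S
no 3-step plan works, so 4 is optimal.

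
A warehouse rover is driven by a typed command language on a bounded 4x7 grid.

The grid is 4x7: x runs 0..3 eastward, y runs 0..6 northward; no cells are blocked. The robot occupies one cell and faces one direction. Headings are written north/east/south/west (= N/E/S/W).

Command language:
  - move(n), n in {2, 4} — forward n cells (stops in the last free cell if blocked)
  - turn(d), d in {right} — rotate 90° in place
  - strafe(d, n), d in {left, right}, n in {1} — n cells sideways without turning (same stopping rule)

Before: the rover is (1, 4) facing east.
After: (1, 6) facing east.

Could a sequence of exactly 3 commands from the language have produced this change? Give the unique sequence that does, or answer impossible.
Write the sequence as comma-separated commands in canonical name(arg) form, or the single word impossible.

strafe(left, 1), strafe(left, 1), strafe(left, 1)

key: heading stays E — no command in the sequence turns
t0: (1, 4) facing east
1. strafe(left, 1) → (1, 5) facing east
2. strafe(left, 1) → (1, 6) facing east
3. strafe(left, 1) → (1, 6) facing east
no rival 3-sequence matches.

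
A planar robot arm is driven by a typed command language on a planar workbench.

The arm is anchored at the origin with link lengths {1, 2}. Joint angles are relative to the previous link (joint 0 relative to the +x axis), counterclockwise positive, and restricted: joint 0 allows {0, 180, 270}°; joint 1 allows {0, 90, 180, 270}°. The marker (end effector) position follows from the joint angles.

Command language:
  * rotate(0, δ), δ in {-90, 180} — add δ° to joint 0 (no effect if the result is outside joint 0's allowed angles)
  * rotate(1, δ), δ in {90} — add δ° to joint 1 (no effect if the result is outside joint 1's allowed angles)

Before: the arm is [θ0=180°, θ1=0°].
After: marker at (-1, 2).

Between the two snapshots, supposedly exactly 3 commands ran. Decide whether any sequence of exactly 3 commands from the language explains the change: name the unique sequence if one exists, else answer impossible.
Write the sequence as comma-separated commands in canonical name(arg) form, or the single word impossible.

start: [θ0=180°, θ1=0°]
[1] after rotate(1, 90): [θ0=180°, θ1=90°]
[2] after rotate(1, 90): [θ0=180°, θ1=180°]
[3] after rotate(1, 90): [θ0=180°, θ1=270°]
uniquely the one of 27 3-step routes that fits.

rotate(1, 90), rotate(1, 90), rotate(1, 90)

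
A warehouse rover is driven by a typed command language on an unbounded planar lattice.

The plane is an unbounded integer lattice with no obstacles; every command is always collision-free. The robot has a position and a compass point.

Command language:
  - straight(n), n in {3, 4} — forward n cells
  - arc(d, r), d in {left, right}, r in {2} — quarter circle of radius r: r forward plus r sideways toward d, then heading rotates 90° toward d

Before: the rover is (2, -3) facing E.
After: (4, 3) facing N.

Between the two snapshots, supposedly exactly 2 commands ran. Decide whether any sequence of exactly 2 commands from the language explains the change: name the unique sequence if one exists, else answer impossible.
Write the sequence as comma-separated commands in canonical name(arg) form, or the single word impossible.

arc(left, 2), straight(4)

key: running straight(4) before arc(left, 2) would end elsewhere — order is forced
initial: (2, -3) facing E
[1] after arc(left, 2): (4, -1) facing N
[2] after straight(4): (4, 3) facing N
no other 2-command option fits: unique.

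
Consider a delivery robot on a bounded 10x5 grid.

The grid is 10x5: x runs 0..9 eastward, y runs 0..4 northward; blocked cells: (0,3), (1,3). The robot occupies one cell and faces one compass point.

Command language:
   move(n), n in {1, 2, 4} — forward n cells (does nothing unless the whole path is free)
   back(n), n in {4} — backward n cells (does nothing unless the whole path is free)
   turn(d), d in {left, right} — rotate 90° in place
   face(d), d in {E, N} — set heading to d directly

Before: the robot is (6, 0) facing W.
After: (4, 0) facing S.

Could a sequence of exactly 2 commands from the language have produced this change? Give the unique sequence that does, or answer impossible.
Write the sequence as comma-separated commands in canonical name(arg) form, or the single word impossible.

key: running turn(left) before move(2) would end elsewhere — order is forced
begin: (6, 0) facing W
t=1 move(2) ⇒ (4, 0) facing W
t=2 turn(left) ⇒ (4, 0) facing S
no other 2-command option fits: unique.

move(2), turn(left)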